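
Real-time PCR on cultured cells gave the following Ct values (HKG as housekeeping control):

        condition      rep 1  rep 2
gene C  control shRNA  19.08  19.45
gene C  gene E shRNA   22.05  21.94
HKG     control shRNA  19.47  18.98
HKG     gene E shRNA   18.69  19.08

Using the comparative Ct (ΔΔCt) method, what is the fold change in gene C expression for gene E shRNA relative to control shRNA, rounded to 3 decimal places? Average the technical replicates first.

Mean Ct: gene C control shRNA 19.265; gene C gene E shRNA 21.995; HKG control shRNA 19.225; HKG gene E shRNA 18.885
ΔCt(control shRNA) = 19.265 − 19.225 = 0.040
ΔCt(gene E shRNA) = 21.995 − 18.885 = 3.110
ΔΔCt = 3.110 − 0.040 = 3.070
Fold change = 2^(−3.070) = 0.1191

0.119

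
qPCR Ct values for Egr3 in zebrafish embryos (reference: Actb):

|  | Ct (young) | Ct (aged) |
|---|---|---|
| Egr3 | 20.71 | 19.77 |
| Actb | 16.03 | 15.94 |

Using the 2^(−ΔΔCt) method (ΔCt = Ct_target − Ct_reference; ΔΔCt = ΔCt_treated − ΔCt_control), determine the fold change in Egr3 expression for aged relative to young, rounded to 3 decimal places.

ΔCt(young) = 20.710 − 16.030 = 4.680
ΔCt(aged) = 19.770 − 15.940 = 3.830
ΔΔCt = 3.830 − 4.680 = -0.850
Fold change = 2^(−(-0.850)) = 2^0.850 = 1.8025

1.803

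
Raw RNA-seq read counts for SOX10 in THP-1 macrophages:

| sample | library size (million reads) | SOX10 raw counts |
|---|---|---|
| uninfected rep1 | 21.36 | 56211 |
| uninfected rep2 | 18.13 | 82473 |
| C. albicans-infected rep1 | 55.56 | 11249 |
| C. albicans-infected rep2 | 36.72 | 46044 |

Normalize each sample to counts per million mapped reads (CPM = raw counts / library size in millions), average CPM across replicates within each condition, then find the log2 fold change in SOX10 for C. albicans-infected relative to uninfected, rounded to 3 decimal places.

-2.302

CPM(uninfected rep1) = 56211 / 21.36 = 2631.6011
CPM(uninfected rep2) = 82473 / 18.13 = 4548.9796
CPM(C. albicans-infected rep1) = 11249 / 55.56 = 202.4658
CPM(C. albicans-infected rep2) = 46044 / 36.72 = 1253.9216
mean CPM(uninfected) = 3590.2904; mean CPM(C. albicans-infected) = 728.1937
Fold change = 728.1937 / 3590.2904 = 0.20282
log2(0.20282) = -2.3017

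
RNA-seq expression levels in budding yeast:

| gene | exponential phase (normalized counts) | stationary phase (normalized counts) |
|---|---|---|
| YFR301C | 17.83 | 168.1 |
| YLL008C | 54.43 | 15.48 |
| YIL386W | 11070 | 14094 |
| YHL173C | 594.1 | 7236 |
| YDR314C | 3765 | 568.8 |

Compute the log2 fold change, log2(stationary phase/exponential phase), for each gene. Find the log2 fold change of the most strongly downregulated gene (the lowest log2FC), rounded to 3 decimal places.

-2.727

log2(168.1/17.83) = 3.237  (YFR301C)
log2(15.48/54.43) = -1.814  (YLL008C)
log2(14094/11070) = 0.348  (YIL386W)
log2(7236/594.1) = 3.606  (YHL173C)
log2(568.8/3765) = -2.727  (YDR314C)
YDR314C is most strongly downregulated.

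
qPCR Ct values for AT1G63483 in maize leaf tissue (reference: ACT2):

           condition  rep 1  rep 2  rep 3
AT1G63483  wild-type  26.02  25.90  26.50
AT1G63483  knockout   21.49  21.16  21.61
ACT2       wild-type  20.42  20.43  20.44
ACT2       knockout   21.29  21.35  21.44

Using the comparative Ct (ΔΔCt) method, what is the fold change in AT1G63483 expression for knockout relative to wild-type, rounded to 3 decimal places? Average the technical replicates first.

Mean Ct: AT1G63483 wild-type 26.140; AT1G63483 knockout 21.420; ACT2 wild-type 20.430; ACT2 knockout 21.360
ΔCt(wild-type) = 26.140 − 20.430 = 5.710
ΔCt(knockout) = 21.420 − 21.360 = 0.060
ΔΔCt = 0.060 − 5.710 = -5.650
Fold change = 2^(−(-5.650)) = 2^5.650 = 50.2134

50.213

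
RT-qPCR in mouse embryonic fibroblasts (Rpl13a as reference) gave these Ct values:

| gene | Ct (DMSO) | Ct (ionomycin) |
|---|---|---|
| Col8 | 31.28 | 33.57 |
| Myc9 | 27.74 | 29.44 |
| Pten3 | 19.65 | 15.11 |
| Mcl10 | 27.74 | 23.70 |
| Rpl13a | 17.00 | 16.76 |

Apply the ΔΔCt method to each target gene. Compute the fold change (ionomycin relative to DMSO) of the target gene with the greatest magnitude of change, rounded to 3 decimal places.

19.698

Col8: ΔΔCt = (33.57−16.76) − (31.28−17.00) = 16.81 − 14.28 = 2.53; fold change = 2^-2.53 = 0.173
Myc9: ΔΔCt = (29.44−16.76) − (27.74−17.00) = 12.68 − 10.74 = 1.94; fold change = 2^-1.94 = 0.261
Pten3: ΔΔCt = (15.11−16.76) − (19.65−17.00) = -1.65 − 2.65 = -4.30; fold change = 2^4.30 = 19.698
Mcl10: ΔΔCt = (23.70−16.76) − (27.74−17.00) = 6.94 − 10.74 = -3.80; fold change = 2^3.80 = 13.929
Pten3 has the largest |ΔΔCt| = 4.30.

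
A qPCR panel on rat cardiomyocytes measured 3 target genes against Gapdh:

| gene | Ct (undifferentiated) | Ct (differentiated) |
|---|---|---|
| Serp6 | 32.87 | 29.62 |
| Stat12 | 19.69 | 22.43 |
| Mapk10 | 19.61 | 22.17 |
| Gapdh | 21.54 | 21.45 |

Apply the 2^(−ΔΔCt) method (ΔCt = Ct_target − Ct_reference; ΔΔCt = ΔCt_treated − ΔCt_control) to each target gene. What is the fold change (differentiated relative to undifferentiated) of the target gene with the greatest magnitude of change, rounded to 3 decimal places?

8.938

Serp6: ΔΔCt = (29.62−21.45) − (32.87−21.54) = 8.17 − 11.33 = -3.16; fold change = 2^3.16 = 8.938
Stat12: ΔΔCt = (22.43−21.45) − (19.69−21.54) = 0.98 − (-1.85) = 2.83; fold change = 2^-2.83 = 0.141
Mapk10: ΔΔCt = (22.17−21.45) − (19.61−21.54) = 0.72 − (-1.93) = 2.65; fold change = 2^-2.65 = 0.159
Serp6 has the largest |ΔΔCt| = 3.16.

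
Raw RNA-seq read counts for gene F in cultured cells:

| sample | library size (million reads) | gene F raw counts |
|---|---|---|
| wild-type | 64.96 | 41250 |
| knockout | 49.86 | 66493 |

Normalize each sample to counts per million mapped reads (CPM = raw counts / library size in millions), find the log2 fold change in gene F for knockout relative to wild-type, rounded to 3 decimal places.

CPM(wild-type) = 41250 / 64.96 = 635.0062
CPM(knockout) = 66493 / 49.86 = 1333.5941
Fold change = 1333.5941 / 635.0062 = 2.10013
log2(2.10013) = 1.0705

1.070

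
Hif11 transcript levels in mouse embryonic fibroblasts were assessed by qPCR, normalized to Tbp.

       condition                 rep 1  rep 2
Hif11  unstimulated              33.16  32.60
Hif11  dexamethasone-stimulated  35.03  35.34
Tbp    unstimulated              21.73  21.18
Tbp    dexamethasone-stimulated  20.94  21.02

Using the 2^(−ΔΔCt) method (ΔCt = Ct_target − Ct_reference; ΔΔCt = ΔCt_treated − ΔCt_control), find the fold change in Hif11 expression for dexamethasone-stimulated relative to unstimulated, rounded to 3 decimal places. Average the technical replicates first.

Mean Ct: Hif11 unstimulated 32.880; Hif11 dexamethasone-stimulated 35.185; Tbp unstimulated 21.455; Tbp dexamethasone-stimulated 20.980
ΔCt(unstimulated) = 32.880 − 21.455 = 11.425
ΔCt(dexamethasone-stimulated) = 35.185 − 20.980 = 14.205
ΔΔCt = 14.205 − 11.425 = 2.780
Fold change = 2^(−2.780) = 0.1456

0.146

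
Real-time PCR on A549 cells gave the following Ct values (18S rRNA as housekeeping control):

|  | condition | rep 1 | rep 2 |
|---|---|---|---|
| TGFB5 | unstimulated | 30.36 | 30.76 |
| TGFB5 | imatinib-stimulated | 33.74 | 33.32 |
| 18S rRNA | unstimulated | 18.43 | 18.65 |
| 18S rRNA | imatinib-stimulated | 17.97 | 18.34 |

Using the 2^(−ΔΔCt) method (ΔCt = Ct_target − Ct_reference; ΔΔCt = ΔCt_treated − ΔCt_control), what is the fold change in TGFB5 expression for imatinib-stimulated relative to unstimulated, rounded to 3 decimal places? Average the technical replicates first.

Mean Ct: TGFB5 unstimulated 30.560; TGFB5 imatinib-stimulated 33.530; 18S rRNA unstimulated 18.540; 18S rRNA imatinib-stimulated 18.155
ΔCt(unstimulated) = 30.560 − 18.540 = 12.020
ΔCt(imatinib-stimulated) = 33.530 − 18.155 = 15.375
ΔΔCt = 15.375 − 12.020 = 3.355
Fold change = 2^(−3.355) = 0.0977

0.098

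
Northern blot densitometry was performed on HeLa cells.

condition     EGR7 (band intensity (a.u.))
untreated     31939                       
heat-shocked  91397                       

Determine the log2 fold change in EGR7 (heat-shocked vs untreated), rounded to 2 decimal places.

1.52

Fold change = 91397 / 31939 = 2.8616
log2(2.8616) = 1.517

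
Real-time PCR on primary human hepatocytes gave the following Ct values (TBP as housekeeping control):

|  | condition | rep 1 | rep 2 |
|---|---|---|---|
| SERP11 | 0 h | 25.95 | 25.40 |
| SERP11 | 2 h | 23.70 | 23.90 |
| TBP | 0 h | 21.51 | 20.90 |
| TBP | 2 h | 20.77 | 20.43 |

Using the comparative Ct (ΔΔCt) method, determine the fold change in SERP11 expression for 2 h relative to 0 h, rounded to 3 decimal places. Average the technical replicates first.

Mean Ct: SERP11 0 h 25.675; SERP11 2 h 23.800; TBP 0 h 21.205; TBP 2 h 20.600
ΔCt(0 h) = 25.675 − 21.205 = 4.470
ΔCt(2 h) = 23.800 − 20.600 = 3.200
ΔΔCt = 3.200 − 4.470 = -1.270
Fold change = 2^(−(-1.270)) = 2^1.270 = 2.4116

2.412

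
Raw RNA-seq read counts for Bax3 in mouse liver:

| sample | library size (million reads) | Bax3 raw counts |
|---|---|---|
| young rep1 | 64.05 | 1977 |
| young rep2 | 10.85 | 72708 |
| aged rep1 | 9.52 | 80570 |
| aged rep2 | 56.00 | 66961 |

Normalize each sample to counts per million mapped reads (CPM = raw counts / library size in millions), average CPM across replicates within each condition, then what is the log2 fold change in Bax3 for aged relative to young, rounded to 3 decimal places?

CPM(young rep1) = 1977 / 64.05 = 30.8665
CPM(young rep2) = 72708 / 10.85 = 6701.1982
CPM(aged rep1) = 80570 / 9.52 = 8463.2353
CPM(aged rep2) = 66961 / 56.00 = 1195.7321
mean CPM(young) = 3366.0323; mean CPM(aged) = 4829.4837
Fold change = 4829.4837 / 3366.0323 = 1.43477
log2(1.43477) = 0.5208

0.521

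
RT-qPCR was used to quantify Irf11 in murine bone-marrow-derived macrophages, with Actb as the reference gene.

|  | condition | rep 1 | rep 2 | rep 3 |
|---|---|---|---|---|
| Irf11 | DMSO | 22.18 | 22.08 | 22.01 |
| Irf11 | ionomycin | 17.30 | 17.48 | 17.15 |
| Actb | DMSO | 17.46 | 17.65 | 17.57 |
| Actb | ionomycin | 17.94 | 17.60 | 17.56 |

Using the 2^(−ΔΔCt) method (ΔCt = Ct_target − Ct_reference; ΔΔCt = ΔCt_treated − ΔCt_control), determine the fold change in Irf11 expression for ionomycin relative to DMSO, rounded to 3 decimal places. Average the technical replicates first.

30.274

Mean Ct: Irf11 DMSO 22.090; Irf11 ionomycin 17.310; Actb DMSO 17.560; Actb ionomycin 17.700
ΔCt(DMSO) = 22.090 − 17.560 = 4.530
ΔCt(ionomycin) = 17.310 − 17.700 = -0.390
ΔΔCt = -0.390 − 4.530 = -4.920
Fold change = 2^(−(-4.920)) = 2^4.920 = 30.2738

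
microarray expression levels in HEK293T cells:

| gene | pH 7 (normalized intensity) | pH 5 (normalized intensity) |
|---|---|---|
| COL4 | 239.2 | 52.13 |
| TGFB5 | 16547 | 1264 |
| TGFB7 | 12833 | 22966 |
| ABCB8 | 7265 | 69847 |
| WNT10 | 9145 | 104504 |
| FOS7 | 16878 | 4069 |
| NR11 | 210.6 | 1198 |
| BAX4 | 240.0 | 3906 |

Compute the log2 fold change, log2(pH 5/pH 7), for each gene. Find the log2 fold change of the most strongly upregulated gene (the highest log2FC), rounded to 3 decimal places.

4.025

log2(52.13/239.2) = -2.198  (COL4)
log2(1264/16547) = -3.711  (TGFB5)
log2(22966/12833) = 0.840  (TGFB7)
log2(69847/7265) = 3.265  (ABCB8)
log2(104504/9145) = 3.514  (WNT10)
log2(4069/16878) = -2.052  (FOS7)
log2(1198/210.6) = 2.508  (NR11)
log2(3906/240.0) = 4.025  (BAX4)
BAX4 is most strongly upregulated.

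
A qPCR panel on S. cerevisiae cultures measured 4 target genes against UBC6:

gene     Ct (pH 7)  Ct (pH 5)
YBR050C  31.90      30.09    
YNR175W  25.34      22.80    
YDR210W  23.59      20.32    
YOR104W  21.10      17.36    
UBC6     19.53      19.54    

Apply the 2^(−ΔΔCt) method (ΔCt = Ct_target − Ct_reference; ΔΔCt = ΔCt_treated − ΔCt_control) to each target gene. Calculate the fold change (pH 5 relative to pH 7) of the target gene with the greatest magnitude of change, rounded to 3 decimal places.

YBR050C: ΔΔCt = (30.09−19.54) − (31.90−19.53) = 10.55 − 12.37 = -1.82; fold change = 2^1.82 = 3.531
YNR175W: ΔΔCt = (22.80−19.54) − (25.34−19.53) = 3.26 − 5.81 = -2.55; fold change = 2^2.55 = 5.856
YDR210W: ΔΔCt = (20.32−19.54) − (23.59−19.53) = 0.78 − 4.06 = -3.28; fold change = 2^3.28 = 9.714
YOR104W: ΔΔCt = (17.36−19.54) − (21.10−19.53) = -2.18 − 1.57 = -3.75; fold change = 2^3.75 = 13.454
YOR104W has the largest |ΔΔCt| = 3.75.

13.454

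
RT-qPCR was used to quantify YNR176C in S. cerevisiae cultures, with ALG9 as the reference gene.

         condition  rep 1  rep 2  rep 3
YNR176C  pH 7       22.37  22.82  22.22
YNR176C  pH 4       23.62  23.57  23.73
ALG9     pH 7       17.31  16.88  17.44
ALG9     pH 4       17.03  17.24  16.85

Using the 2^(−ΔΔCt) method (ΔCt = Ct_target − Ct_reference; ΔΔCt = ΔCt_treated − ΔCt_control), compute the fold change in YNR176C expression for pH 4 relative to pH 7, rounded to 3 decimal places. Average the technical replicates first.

0.395

Mean Ct: YNR176C pH 7 22.470; YNR176C pH 4 23.640; ALG9 pH 7 17.210; ALG9 pH 4 17.040
ΔCt(pH 7) = 22.470 − 17.210 = 5.260
ΔCt(pH 4) = 23.640 − 17.040 = 6.600
ΔΔCt = 6.600 − 5.260 = 1.340
Fold change = 2^(−1.340) = 0.3950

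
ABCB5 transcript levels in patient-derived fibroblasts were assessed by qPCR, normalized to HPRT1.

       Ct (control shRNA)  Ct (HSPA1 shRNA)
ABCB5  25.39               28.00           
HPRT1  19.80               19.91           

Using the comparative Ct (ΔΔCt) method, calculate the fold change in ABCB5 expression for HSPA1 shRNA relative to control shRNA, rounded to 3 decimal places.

0.177

ΔCt(control shRNA) = 25.390 − 19.800 = 5.590
ΔCt(HSPA1 shRNA) = 28.000 − 19.910 = 8.090
ΔΔCt = 8.090 − 5.590 = 2.500
Fold change = 2^(−2.500) = 0.1768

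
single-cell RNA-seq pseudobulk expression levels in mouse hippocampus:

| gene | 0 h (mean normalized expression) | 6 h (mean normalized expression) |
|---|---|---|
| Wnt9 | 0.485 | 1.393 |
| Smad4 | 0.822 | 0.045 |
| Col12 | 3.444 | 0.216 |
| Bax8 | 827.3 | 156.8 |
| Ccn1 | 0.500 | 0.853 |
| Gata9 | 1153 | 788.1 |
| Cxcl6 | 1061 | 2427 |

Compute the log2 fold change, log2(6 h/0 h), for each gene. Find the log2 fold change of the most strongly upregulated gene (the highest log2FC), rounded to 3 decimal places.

log2(1.393/0.485) = 1.522  (Wnt9)
log2(0.045/0.822) = -4.191  (Smad4)
log2(0.216/3.444) = -3.995  (Col12)
log2(156.8/827.3) = -2.399  (Bax8)
log2(0.853/0.500) = 0.771  (Ccn1)
log2(788.1/1153) = -0.549  (Gata9)
log2(2427/1061) = 1.194  (Cxcl6)
Wnt9 is most strongly upregulated.

1.522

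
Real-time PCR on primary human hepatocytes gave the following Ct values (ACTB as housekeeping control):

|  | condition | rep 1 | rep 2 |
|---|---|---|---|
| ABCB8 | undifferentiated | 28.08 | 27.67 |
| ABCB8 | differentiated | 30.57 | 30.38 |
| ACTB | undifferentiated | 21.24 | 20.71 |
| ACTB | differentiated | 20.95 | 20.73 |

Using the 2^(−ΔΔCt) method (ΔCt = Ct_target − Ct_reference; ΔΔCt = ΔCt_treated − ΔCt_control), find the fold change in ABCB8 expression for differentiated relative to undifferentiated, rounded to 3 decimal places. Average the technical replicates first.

0.150

Mean Ct: ABCB8 undifferentiated 27.875; ABCB8 differentiated 30.475; ACTB undifferentiated 20.975; ACTB differentiated 20.840
ΔCt(undifferentiated) = 27.875 − 20.975 = 6.900
ΔCt(differentiated) = 30.475 − 20.840 = 9.635
ΔΔCt = 9.635 − 6.900 = 2.735
Fold change = 2^(−2.735) = 0.1502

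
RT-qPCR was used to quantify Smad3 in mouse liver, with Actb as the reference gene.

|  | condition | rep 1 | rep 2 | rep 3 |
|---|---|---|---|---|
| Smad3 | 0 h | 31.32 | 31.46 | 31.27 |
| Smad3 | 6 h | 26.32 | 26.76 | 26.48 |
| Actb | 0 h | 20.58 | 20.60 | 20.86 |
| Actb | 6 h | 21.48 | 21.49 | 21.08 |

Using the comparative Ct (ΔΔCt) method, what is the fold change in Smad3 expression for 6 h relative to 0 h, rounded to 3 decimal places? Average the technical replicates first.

Mean Ct: Smad3 0 h 31.350; Smad3 6 h 26.520; Actb 0 h 20.680; Actb 6 h 21.350
ΔCt(0 h) = 31.350 − 20.680 = 10.670
ΔCt(6 h) = 26.520 − 21.350 = 5.170
ΔΔCt = 5.170 − 10.670 = -5.500
Fold change = 2^(−(-5.500)) = 2^5.500 = 45.2548

45.255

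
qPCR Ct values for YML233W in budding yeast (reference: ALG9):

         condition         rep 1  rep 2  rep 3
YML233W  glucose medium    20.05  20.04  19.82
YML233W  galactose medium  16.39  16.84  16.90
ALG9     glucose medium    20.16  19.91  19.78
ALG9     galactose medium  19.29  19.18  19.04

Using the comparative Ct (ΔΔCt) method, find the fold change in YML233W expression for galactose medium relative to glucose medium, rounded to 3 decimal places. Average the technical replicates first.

Mean Ct: YML233W glucose medium 19.970; YML233W galactose medium 16.710; ALG9 glucose medium 19.950; ALG9 galactose medium 19.170
ΔCt(glucose medium) = 19.970 − 19.950 = 0.020
ΔCt(galactose medium) = 16.710 − 19.170 = -2.460
ΔΔCt = -2.460 − 0.020 = -2.480
Fold change = 2^(−(-2.480)) = 2^2.480 = 5.5790

5.579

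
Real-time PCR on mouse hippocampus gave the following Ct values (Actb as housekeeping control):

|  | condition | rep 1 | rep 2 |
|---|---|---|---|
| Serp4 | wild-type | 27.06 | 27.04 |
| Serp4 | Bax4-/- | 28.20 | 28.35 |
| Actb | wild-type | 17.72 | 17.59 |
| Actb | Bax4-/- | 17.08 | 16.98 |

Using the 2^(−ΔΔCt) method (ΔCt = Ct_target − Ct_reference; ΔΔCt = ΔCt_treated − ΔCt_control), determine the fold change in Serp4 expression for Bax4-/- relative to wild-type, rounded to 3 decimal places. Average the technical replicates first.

Mean Ct: Serp4 wild-type 27.050; Serp4 Bax4-/- 28.275; Actb wild-type 17.655; Actb Bax4-/- 17.030
ΔCt(wild-type) = 27.050 − 17.655 = 9.395
ΔCt(Bax4-/-) = 28.275 − 17.030 = 11.245
ΔΔCt = 11.245 − 9.395 = 1.850
Fold change = 2^(−1.850) = 0.2774

0.277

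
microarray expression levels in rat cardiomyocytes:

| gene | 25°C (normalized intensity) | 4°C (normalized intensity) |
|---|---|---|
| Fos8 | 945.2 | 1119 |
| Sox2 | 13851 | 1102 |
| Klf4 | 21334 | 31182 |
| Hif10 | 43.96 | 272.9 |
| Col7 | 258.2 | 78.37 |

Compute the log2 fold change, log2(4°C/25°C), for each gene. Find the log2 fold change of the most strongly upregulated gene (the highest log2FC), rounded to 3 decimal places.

2.634

log2(1119/945.2) = 0.244  (Fos8)
log2(1102/13851) = -3.652  (Sox2)
log2(31182/21334) = 0.548  (Klf4)
log2(272.9/43.96) = 2.634  (Hif10)
log2(78.37/258.2) = -1.720  (Col7)
Hif10 is most strongly upregulated.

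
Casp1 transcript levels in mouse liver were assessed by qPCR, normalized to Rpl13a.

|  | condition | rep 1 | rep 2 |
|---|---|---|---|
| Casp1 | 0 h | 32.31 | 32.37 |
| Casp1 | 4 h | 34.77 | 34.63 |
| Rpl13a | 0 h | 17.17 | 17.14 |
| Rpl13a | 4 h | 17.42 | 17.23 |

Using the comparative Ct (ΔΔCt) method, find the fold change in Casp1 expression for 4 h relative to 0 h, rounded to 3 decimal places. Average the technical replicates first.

0.219

Mean Ct: Casp1 0 h 32.340; Casp1 4 h 34.700; Rpl13a 0 h 17.155; Rpl13a 4 h 17.325
ΔCt(0 h) = 32.340 − 17.155 = 15.185
ΔCt(4 h) = 34.700 − 17.325 = 17.375
ΔΔCt = 17.375 − 15.185 = 2.190
Fold change = 2^(−2.190) = 0.2192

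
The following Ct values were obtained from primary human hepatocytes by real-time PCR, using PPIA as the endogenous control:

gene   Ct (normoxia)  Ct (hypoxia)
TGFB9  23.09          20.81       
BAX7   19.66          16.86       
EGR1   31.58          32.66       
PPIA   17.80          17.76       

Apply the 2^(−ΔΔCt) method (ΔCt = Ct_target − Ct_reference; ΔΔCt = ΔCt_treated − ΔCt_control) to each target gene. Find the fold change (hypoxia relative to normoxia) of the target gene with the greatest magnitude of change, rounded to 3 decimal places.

TGFB9: ΔΔCt = (20.81−17.76) − (23.09−17.80) = 3.05 − 5.29 = -2.24; fold change = 2^2.24 = 4.724
BAX7: ΔΔCt = (16.86−17.76) − (19.66−17.80) = -0.90 − 1.86 = -2.76; fold change = 2^2.76 = 6.774
EGR1: ΔΔCt = (32.66−17.76) − (31.58−17.80) = 14.90 − 13.78 = 1.12; fold change = 2^-1.12 = 0.460
BAX7 has the largest |ΔΔCt| = 2.76.

6.774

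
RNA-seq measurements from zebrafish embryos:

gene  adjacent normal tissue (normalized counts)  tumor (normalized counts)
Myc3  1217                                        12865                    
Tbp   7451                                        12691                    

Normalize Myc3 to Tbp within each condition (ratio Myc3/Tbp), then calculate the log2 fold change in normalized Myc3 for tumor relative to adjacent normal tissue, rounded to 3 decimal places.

Myc3/Tbp (adjacent normal tissue) = 1217 / 7451 = 0.16333
Myc3/Tbp (tumor) = 12865 / 12691 = 1.0137
Fold change = 1.0137 / 0.16333 = 6.2064
log2(6.2064) = 2.6338

2.634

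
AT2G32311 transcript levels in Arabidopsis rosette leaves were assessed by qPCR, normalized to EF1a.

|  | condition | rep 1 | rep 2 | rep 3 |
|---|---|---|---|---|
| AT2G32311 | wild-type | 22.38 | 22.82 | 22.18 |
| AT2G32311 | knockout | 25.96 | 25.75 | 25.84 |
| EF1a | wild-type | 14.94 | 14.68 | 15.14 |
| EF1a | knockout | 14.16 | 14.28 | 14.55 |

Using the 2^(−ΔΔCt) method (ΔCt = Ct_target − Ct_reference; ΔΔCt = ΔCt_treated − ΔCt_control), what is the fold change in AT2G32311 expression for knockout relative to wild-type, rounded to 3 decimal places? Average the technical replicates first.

0.063

Mean Ct: AT2G32311 wild-type 22.460; AT2G32311 knockout 25.850; EF1a wild-type 14.920; EF1a knockout 14.330
ΔCt(wild-type) = 22.460 − 14.920 = 7.540
ΔCt(knockout) = 25.850 − 14.330 = 11.520
ΔΔCt = 11.520 − 7.540 = 3.980
Fold change = 2^(−3.980) = 0.0634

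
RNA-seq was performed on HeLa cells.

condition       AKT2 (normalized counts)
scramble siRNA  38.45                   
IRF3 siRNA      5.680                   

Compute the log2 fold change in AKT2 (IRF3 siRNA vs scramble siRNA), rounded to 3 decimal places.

Fold change = 5.680 / 38.45 = 0.1477
log2(0.1477) = -2.7590

-2.759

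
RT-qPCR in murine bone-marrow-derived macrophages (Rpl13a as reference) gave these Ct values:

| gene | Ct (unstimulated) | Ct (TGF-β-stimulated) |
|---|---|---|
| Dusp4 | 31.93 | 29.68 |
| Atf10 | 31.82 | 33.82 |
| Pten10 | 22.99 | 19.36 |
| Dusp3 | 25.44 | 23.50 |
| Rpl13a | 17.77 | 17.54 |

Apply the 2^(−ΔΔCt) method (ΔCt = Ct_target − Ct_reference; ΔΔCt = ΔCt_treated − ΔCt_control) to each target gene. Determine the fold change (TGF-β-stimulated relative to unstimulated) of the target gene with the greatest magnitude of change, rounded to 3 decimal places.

Dusp4: ΔΔCt = (29.68−17.54) − (31.93−17.77) = 12.14 − 14.16 = -2.02; fold change = 2^2.02 = 4.056
Atf10: ΔΔCt = (33.82−17.54) − (31.82−17.77) = 16.28 − 14.05 = 2.23; fold change = 2^-2.23 = 0.213
Pten10: ΔΔCt = (19.36−17.54) − (22.99−17.77) = 1.82 − 5.22 = -3.40; fold change = 2^3.40 = 10.556
Dusp3: ΔΔCt = (23.50−17.54) − (25.44−17.77) = 5.96 − 7.67 = -1.71; fold change = 2^1.71 = 3.272
Pten10 has the largest |ΔΔCt| = 3.40.

10.556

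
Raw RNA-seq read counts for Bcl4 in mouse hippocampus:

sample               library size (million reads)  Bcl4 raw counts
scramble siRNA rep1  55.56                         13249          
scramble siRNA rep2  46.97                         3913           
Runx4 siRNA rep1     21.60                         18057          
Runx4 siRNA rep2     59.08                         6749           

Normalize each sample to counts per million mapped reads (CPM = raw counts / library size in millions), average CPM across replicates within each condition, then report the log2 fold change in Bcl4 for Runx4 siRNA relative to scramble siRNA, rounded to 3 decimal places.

CPM(scramble siRNA rep1) = 13249 / 55.56 = 238.4629
CPM(scramble siRNA rep2) = 3913 / 46.97 = 83.3085
CPM(Runx4 siRNA rep1) = 18057 / 21.60 = 835.9722
CPM(Runx4 siRNA rep2) = 6749 / 59.08 = 114.2349
mean CPM(scramble siRNA) = 160.8857; mean CPM(Runx4 siRNA) = 475.1036
Fold change = 475.1036 / 160.8857 = 2.95305
log2(2.95305) = 1.5622

1.562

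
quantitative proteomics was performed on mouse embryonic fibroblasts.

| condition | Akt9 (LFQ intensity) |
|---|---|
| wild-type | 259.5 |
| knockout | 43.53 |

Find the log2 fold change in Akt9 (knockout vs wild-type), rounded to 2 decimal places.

Fold change = 43.53 / 259.5 = 0.1677
log2(0.1677) = -2.576

-2.58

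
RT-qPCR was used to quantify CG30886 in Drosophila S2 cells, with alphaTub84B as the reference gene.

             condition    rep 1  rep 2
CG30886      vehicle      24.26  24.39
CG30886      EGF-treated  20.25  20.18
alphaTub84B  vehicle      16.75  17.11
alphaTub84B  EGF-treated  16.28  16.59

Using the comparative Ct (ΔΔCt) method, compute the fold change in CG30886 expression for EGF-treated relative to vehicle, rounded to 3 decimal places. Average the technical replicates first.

Mean Ct: CG30886 vehicle 24.325; CG30886 EGF-treated 20.215; alphaTub84B vehicle 16.930; alphaTub84B EGF-treated 16.435
ΔCt(vehicle) = 24.325 − 16.930 = 7.395
ΔCt(EGF-treated) = 20.215 − 16.435 = 3.780
ΔΔCt = 3.780 − 7.395 = -3.615
Fold change = 2^(−(-3.615)) = 2^3.615 = 12.2525

12.252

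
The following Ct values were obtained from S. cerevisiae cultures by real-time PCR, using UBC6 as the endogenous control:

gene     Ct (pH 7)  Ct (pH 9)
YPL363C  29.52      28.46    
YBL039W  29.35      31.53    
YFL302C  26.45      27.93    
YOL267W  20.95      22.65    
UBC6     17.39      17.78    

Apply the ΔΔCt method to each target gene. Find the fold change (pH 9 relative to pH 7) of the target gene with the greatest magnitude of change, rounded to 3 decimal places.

0.289

YPL363C: ΔΔCt = (28.46−17.78) − (29.52−17.39) = 10.68 − 12.13 = -1.45; fold change = 2^1.45 = 2.732
YBL039W: ΔΔCt = (31.53−17.78) − (29.35−17.39) = 13.75 − 11.96 = 1.79; fold change = 2^-1.79 = 0.289
YFL302C: ΔΔCt = (27.93−17.78) − (26.45−17.39) = 10.15 − 9.06 = 1.09; fold change = 2^-1.09 = 0.470
YOL267W: ΔΔCt = (22.65−17.78) − (20.95−17.39) = 4.87 − 3.56 = 1.31; fold change = 2^-1.31 = 0.403
YBL039W has the largest |ΔΔCt| = 1.79.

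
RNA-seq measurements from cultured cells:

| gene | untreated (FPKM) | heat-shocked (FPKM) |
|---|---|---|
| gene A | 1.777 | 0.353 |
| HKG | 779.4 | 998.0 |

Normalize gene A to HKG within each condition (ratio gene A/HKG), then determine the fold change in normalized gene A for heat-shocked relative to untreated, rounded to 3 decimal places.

0.155

gene A/HKG (untreated) = 1.777 / 779.4 = 0.00228
gene A/HKG (heat-shocked) = 0.353 / 998.0 = 0.00035371
Fold change = 0.00035371 / 0.00228 = 0.1551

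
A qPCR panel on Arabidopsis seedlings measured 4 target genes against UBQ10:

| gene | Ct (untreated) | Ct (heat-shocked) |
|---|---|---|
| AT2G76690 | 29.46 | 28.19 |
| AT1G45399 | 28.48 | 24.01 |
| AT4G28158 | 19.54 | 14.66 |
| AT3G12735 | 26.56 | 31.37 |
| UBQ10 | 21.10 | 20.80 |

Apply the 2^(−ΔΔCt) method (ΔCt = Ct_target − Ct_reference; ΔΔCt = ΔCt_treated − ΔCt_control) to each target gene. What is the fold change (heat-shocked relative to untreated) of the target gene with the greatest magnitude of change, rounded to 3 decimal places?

0.029

AT2G76690: ΔΔCt = (28.19−20.80) − (29.46−21.10) = 7.39 − 8.36 = -0.97; fold change = 2^0.97 = 1.959
AT1G45399: ΔΔCt = (24.01−20.80) − (28.48−21.10) = 3.21 − 7.38 = -4.17; fold change = 2^4.17 = 18.001
AT4G28158: ΔΔCt = (14.66−20.80) − (19.54−21.10) = -6.14 − (-1.56) = -4.58; fold change = 2^4.58 = 23.918
AT3G12735: ΔΔCt = (31.37−20.80) − (26.56−21.10) = 10.57 − 5.46 = 5.11; fold change = 2^-5.11 = 0.029
AT3G12735 has the largest |ΔΔCt| = 5.11.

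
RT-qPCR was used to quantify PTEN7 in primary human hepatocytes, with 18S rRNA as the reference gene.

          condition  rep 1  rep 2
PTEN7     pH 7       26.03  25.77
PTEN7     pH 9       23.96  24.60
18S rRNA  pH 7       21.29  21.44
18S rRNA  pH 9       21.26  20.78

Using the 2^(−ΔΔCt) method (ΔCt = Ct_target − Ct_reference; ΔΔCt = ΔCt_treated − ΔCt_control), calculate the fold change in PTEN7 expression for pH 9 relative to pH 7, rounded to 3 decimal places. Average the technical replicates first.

2.420

Mean Ct: PTEN7 pH 7 25.900; PTEN7 pH 9 24.280; 18S rRNA pH 7 21.365; 18S rRNA pH 9 21.020
ΔCt(pH 7) = 25.900 − 21.365 = 4.535
ΔCt(pH 9) = 24.280 − 21.020 = 3.260
ΔΔCt = 3.260 − 4.535 = -1.275
Fold change = 2^(−(-1.275)) = 2^1.275 = 2.4200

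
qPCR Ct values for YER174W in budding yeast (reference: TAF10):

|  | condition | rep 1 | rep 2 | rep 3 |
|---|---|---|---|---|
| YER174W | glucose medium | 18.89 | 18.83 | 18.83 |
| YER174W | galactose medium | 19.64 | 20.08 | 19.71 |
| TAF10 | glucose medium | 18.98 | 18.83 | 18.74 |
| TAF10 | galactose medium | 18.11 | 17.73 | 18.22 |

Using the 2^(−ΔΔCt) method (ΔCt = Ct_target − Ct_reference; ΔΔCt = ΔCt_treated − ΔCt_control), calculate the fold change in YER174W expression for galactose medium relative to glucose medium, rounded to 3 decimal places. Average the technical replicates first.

Mean Ct: YER174W glucose medium 18.850; YER174W galactose medium 19.810; TAF10 glucose medium 18.850; TAF10 galactose medium 18.020
ΔCt(glucose medium) = 18.850 − 18.850 = 0.000
ΔCt(galactose medium) = 19.810 − 18.020 = 1.790
ΔΔCt = 1.790 − 0.000 = 1.790
Fold change = 2^(−1.790) = 0.2892

0.289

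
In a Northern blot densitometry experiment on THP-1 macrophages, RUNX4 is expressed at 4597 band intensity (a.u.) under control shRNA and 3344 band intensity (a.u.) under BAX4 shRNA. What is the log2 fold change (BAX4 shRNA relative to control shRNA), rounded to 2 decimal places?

Fold change = 3344 / 4597 = 0.7274
log2(0.7274) = -0.459

-0.46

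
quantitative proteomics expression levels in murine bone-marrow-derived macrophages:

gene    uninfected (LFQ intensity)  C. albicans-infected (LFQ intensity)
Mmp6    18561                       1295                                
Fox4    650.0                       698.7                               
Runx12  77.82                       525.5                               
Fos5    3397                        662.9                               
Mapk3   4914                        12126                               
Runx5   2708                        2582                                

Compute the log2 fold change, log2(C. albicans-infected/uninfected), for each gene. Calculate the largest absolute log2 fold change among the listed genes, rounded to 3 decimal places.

3.841

log2(1295/18561) = -3.841  (Mmp6)
log2(698.7/650.0) = 0.104  (Fox4)
log2(525.5/77.82) = 2.755  (Runx12)
log2(662.9/3397) = -2.357  (Fos5)
log2(12126/4914) = 1.303  (Mapk3)
log2(2582/2708) = -0.069  (Runx5)
The largest magnitude belongs to Mmp6.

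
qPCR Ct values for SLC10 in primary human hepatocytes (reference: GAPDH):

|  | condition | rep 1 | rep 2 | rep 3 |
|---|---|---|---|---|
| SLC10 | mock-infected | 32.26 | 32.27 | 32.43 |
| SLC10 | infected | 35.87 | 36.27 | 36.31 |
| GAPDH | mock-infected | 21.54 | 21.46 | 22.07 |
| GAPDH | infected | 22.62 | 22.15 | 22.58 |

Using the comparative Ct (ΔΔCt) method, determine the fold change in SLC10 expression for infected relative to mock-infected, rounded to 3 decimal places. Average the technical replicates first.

0.119

Mean Ct: SLC10 mock-infected 32.320; SLC10 infected 36.150; GAPDH mock-infected 21.690; GAPDH infected 22.450
ΔCt(mock-infected) = 32.320 − 21.690 = 10.630
ΔCt(infected) = 36.150 − 22.450 = 13.700
ΔΔCt = 13.700 − 10.630 = 3.070
Fold change = 2^(−3.070) = 0.1191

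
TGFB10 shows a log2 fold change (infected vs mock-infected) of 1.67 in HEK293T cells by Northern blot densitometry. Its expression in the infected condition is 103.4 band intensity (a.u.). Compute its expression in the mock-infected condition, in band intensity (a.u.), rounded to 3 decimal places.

32.494

Fold change = 2^(1.67) = 3.1821
mock-infected expression = 103.4 / 3.1821 = 32.494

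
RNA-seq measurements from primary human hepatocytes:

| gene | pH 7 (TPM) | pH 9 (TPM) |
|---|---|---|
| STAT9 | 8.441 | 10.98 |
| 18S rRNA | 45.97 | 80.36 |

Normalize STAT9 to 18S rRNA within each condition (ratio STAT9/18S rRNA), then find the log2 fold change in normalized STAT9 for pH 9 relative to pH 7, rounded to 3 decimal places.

-0.426

STAT9/18S rRNA (pH 7) = 8.441 / 45.97 = 0.18362
STAT9/18S rRNA (pH 9) = 10.98 / 80.36 = 0.13664
Fold change = 0.13664 / 0.18362 = 0.7441
log2(0.7441) = -0.4264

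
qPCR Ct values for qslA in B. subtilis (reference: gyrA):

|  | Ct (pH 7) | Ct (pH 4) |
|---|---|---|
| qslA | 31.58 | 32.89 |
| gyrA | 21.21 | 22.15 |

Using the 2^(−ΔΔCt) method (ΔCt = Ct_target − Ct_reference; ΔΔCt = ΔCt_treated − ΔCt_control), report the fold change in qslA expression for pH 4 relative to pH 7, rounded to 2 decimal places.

0.77

ΔCt(pH 7) = 31.580 − 21.210 = 10.370
ΔCt(pH 4) = 32.890 − 22.150 = 10.740
ΔΔCt = 10.740 − 10.370 = 0.370
Fold change = 2^(−0.370) = 0.774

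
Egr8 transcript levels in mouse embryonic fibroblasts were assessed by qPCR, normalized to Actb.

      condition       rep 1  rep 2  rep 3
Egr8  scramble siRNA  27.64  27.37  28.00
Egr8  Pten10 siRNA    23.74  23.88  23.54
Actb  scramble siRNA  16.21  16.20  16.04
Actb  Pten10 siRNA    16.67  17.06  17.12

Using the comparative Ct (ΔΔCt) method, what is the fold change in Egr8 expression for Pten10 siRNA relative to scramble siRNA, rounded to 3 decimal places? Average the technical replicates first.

Mean Ct: Egr8 scramble siRNA 27.670; Egr8 Pten10 siRNA 23.720; Actb scramble siRNA 16.150; Actb Pten10 siRNA 16.950
ΔCt(scramble siRNA) = 27.670 − 16.150 = 11.520
ΔCt(Pten10 siRNA) = 23.720 − 16.950 = 6.770
ΔΔCt = 6.770 − 11.520 = -4.750
Fold change = 2^(−(-4.750)) = 2^4.750 = 26.9087

26.909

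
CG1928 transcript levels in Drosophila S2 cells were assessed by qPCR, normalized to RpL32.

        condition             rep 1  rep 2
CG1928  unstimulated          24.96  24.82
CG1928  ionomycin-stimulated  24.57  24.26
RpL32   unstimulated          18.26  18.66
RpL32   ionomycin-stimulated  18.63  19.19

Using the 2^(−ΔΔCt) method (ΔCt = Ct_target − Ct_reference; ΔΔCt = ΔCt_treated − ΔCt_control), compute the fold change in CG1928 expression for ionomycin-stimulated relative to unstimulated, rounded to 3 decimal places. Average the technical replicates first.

1.899

Mean Ct: CG1928 unstimulated 24.890; CG1928 ionomycin-stimulated 24.415; RpL32 unstimulated 18.460; RpL32 ionomycin-stimulated 18.910
ΔCt(unstimulated) = 24.890 − 18.460 = 6.430
ΔCt(ionomycin-stimulated) = 24.415 − 18.910 = 5.505
ΔΔCt = 5.505 − 6.430 = -0.925
Fold change = 2^(−(-0.925)) = 2^0.925 = 1.8987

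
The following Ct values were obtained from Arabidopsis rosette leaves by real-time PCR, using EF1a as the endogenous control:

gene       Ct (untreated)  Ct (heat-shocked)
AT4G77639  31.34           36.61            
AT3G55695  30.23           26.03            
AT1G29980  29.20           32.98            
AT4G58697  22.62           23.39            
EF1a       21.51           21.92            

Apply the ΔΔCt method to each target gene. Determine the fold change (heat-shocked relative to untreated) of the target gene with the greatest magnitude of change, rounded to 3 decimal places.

0.034

AT4G77639: ΔΔCt = (36.61−21.92) − (31.34−21.51) = 14.69 − 9.83 = 4.86; fold change = 2^-4.86 = 0.034
AT3G55695: ΔΔCt = (26.03−21.92) − (30.23−21.51) = 4.11 − 8.72 = -4.61; fold change = 2^4.61 = 24.420
AT1G29980: ΔΔCt = (32.98−21.92) − (29.20−21.51) = 11.06 − 7.69 = 3.37; fold change = 2^-3.37 = 0.097
AT4G58697: ΔΔCt = (23.39−21.92) − (22.62−21.51) = 1.47 − 1.11 = 0.36; fold change = 2^-0.36 = 0.779
AT4G77639 has the largest |ΔΔCt| = 4.86.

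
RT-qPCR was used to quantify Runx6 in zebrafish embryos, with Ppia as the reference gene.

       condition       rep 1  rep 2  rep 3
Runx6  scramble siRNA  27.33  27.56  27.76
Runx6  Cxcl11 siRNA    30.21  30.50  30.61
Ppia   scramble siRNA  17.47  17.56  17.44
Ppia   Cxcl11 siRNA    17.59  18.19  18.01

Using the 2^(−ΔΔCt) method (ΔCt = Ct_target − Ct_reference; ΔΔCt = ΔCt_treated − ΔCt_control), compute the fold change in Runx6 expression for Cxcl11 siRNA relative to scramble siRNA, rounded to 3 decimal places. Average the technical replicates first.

0.183

Mean Ct: Runx6 scramble siRNA 27.550; Runx6 Cxcl11 siRNA 30.440; Ppia scramble siRNA 17.490; Ppia Cxcl11 siRNA 17.930
ΔCt(scramble siRNA) = 27.550 − 17.490 = 10.060
ΔCt(Cxcl11 siRNA) = 30.440 − 17.930 = 12.510
ΔΔCt = 12.510 − 10.060 = 2.450
Fold change = 2^(−2.450) = 0.1830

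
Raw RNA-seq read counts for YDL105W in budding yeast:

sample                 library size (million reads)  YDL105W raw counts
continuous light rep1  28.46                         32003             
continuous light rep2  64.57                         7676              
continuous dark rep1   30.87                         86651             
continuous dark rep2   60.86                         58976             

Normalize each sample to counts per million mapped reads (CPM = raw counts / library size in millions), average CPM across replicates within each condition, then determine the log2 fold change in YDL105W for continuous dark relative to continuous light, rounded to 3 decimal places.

1.603

CPM(continuous light rep1) = 32003 / 28.46 = 1124.4905
CPM(continuous light rep2) = 7676 / 64.57 = 118.8787
CPM(continuous dark rep1) = 86651 / 30.87 = 2806.9647
CPM(continuous dark rep2) = 58976 / 60.86 = 969.0437
mean CPM(continuous light) = 621.6846; mean CPM(continuous dark) = 1888.0042
Fold change = 1888.0042 / 621.6846 = 3.03692
log2(3.03692) = 1.6026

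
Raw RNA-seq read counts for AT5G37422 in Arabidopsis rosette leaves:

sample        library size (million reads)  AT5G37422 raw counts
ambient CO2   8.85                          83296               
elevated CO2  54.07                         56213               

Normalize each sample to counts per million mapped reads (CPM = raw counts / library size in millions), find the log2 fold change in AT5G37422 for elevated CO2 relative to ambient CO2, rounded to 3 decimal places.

CPM(ambient CO2) = 83296 / 8.85 = 9411.9774
CPM(elevated CO2) = 56213 / 54.07 = 1039.6338
Fold change = 1039.6338 / 9411.9774 = 0.11046
log2(0.11046) = -3.1784

-3.178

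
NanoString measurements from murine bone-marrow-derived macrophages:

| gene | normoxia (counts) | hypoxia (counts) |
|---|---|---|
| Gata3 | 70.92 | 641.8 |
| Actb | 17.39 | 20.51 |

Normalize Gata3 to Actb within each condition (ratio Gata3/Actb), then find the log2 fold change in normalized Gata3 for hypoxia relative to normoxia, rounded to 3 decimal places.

Gata3/Actb (normoxia) = 70.92 / 17.39 = 4.0782
Gata3/Actb (hypoxia) = 641.8 / 20.51 = 31.292
Fold change = 31.292 / 4.0782 = 7.6730
log2(7.6730) = 2.9398

2.940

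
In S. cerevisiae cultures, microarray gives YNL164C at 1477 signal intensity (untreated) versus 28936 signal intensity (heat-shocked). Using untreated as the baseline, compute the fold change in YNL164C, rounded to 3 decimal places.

Fold change = 28936 / 1477 = 19.5911
YNL164C is upregulated.

19.591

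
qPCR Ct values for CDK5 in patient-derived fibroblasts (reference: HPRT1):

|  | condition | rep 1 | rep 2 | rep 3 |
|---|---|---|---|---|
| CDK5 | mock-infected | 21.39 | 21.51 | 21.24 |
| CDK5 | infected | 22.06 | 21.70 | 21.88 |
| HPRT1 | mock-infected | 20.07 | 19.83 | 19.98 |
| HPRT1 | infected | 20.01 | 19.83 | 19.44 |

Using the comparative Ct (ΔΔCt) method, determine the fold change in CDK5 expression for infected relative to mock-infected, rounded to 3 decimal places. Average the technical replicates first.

0.616

Mean Ct: CDK5 mock-infected 21.380; CDK5 infected 21.880; HPRT1 mock-infected 19.960; HPRT1 infected 19.760
ΔCt(mock-infected) = 21.380 − 19.960 = 1.420
ΔCt(infected) = 21.880 − 19.760 = 2.120
ΔΔCt = 2.120 − 1.420 = 0.700
Fold change = 2^(−0.700) = 0.6156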